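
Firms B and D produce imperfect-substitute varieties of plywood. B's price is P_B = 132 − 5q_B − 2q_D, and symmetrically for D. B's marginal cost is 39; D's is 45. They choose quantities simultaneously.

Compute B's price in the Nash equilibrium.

Firm B's profit: π = q_B(132 − 5q_B − 2q_D) − 39q_B.
∂π/∂q_B = 93 − 10q_B − 2q_D = 0 ⇒ q_B = 9.3 − 0.2q_D.
Similarly q_D = 8.7 − 0.2q_B.
Plugging q_D into B's best response: q_B = 9.3 − 0.2(8.7 − 0.2q_B) ⇒ 0.96q_B = 7.56, so q_B = 7.875.
Then q_D = 8.7 − 0.2·7.875 = 7.125.
P_B = 132 − 5·7.875 − 2·7.125 = 78.375.

78.375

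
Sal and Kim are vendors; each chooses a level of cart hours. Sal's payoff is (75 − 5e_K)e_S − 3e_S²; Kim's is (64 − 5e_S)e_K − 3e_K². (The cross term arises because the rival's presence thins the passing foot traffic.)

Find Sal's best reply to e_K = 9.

Expanding Sal's payoff: 75e_S − 5e_Ke_S − 3e_S².
∂π/∂e_S = 75 − 5e_K − 6e_S = 0, so e_S = 12.5 − (5/6)e_K.
At e_K = 9: e_S = 12.5 − (5/6)·9 = 5.

5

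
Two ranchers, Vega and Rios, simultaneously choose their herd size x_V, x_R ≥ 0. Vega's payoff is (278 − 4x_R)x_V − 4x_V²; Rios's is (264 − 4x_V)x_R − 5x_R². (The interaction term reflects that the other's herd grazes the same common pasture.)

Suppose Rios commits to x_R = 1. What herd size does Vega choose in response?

34.25

Expanding Vega's payoff: 278x_V − 4x_Rx_V − 4x_V².
∂π/∂x_V = 278 − 4x_R − 8x_V = 0, so x_V = 34.75 − 0.5x_R.
At x_R = 1: x_V = 34.75 − 0.5·1 = 34.25.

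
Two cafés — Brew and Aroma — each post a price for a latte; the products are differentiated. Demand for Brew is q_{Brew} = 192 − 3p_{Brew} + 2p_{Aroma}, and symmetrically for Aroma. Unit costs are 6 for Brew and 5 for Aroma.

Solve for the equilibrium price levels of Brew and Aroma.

52.3125, 51.9375

Brew's profit: π = (p_{Brew} − 6)(192 − 3p_{Brew} + 2p_{Aroma}).
∂π/∂p_{Brew} = 210 − 6p_{Brew} + 2p_{Aroma} = 0 ⇒ p_{Brew} = 35 + (1/3)p_{Aroma}.
Similarly p_{Aroma} = 34.5 + (1/3)p_{Brew}.
Solving the two reaction functions simultaneously: (1 − (1/3)(1/3))p_{Brew} = 35 + (1/3)·34.5, so (8/9)p_{Brew} = 46.5 and p_{Brew} = 52.3125.
Then p_{Aroma} = 34.5 + (1/3)·52.3125 = 51.9375.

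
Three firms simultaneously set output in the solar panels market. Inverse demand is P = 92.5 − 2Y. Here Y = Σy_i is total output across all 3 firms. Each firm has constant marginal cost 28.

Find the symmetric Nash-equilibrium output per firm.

8.0625

A representative firm's profit is π_i = y_i(92.5 − 2Y) − 28y_i, with Y = y_i + Σ_{j≠i} y_j.
First-order condition: 64.5 − 4y_i − 2Σ_{j≠i} y_j = 0.
With identical firms, set every y_j = y: then 64.5 − 4y − 4y = 0, i.e. y = 64.5/8 = 8.0625.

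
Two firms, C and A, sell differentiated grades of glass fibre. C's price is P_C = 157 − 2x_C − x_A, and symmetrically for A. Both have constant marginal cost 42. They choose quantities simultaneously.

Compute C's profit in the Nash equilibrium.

Firm C's profit: π = x_C(157 − 2x_C − x_A) − 42x_C.
∂π/∂x_C = 115 − 4x_C − x_A = 0 ⇒ x_C = 28.75 − 0.25x_A.
Setting x_C = x_A in the reaction function: x_C = 28.75 − 0.25x_C, so x_C = 28.75 / 1.25 = 23.
P_C = 157 − 2·23 − 23 = 88.
Profit = (88 − 42)·23 = 1058.

1058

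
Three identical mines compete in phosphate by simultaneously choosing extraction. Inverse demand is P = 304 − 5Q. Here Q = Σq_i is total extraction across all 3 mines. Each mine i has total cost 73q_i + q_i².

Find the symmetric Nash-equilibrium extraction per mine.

10.5

A representative mine's profit is π_i = q_i(304 − 5Q) − 73q_i − q_i², with Q = q_i + Σ_{j≠i} q_j.
First-order condition: 231 − 12q_i − 5Σ_{j≠i} q_j = 0.
In a symmetric equilibrium every mine chooses the same q, so Σ_{j≠i} q_j = 2q. The condition becomes 231 − 22q = 0, giving q = 231/22 = 10.5.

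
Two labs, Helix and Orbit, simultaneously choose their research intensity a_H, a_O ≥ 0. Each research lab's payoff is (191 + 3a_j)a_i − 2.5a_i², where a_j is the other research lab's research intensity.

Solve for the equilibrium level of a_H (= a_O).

Helix's payoff is (191 + 3a_O)a_H − 2.5a_H².
∂π/∂a_H = 191 + 3a_O − 5a_H = 0, so a_H = 38.2 + 0.6a_O.
The game is symmetric, so in equilibrium a_O = a_H: the reaction function gives 0.4a_H = 38.2, hence a_H = 95.5.

95.5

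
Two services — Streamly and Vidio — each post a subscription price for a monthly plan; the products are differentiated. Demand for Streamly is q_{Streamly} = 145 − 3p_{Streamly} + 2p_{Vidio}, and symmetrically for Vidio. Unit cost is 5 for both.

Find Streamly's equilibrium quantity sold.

105

Streamly's profit: π = (p_{Streamly} − 5)(145 − 3p_{Streamly} + 2p_{Vidio}).
∂π/∂p_{Streamly} = 160 − 6p_{Streamly} + 2p_{Vidio} = 0 ⇒ p_{Streamly} = 80/3 + (1/3)p_{Vidio}.
The game is symmetric, so in equilibrium p_{Vidio} = p_{Streamly}: the reaction function gives (2/3)p_{Streamly} = 80/3, hence p_{Streamly} = 40.
q_{Streamly} = 145 − 3·40 + 2·40 = 105.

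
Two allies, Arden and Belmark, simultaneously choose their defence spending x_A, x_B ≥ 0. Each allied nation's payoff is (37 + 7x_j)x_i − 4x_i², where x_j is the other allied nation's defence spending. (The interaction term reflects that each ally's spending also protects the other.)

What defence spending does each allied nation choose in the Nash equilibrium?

Arden's payoff is (37 + 7x_B)x_A − 4x_A².
∂π/∂x_A = 37 + 7x_B − 8x_A = 0, so x_A = 4.625 + 0.875x_B.
Setting x_A = x_B in the reaction function: x_A = 4.625 + 0.875x_A, so x_A = 4.625 / 0.125 = 37.

37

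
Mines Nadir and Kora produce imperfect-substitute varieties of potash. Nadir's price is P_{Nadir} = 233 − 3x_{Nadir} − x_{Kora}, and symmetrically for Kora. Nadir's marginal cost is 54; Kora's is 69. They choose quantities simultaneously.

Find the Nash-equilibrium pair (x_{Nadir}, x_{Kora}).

26, 23

Mine Nadir's profit: π = x_{Nadir}(233 − 3x_{Nadir} − x_{Kora}) − 54x_{Nadir}.
∂π/∂x_{Nadir} = 179 − 6x_{Nadir} − x_{Kora} = 0 ⇒ x_{Nadir} = 179/6 − (1/6)x_{Kora}.
Similarly x_{Kora} = 82/3 − (1/6)x_{Nadir}.
Substituting the second reaction function into the first: x_{Nadir} = 179/6 − (1/6)(82/3 − (1/6)x_{Nadir}), which gives (35/36)x_{Nadir} = 455/18 ⇒ x_{Nadir} = 26.
Then x_{Kora} = 82/3 − (1/6)·26 = 23.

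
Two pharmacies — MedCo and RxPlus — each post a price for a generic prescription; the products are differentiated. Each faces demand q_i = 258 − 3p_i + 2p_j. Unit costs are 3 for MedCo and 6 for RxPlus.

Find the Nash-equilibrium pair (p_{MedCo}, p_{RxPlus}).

67.3125, 68.4375

MedCo's profit: π = (p_{MedCo} − 3)(258 − 3p_{MedCo} + 2p_{RxPlus}).
∂π/∂p_{MedCo} = 267 − 6p_{MedCo} + 2p_{RxPlus} = 0 ⇒ p_{MedCo} = 44.5 + (1/3)p_{RxPlus}.
Similarly p_{RxPlus} = 46 + (1/3)p_{MedCo}.
Solving the two reaction functions simultaneously: (1 − (1/3)(1/3))p_{MedCo} = 44.5 + (1/3)·46, so (8/9)p_{MedCo} = 359/6 and p_{MedCo} = 67.3125.
Then p_{RxPlus} = 46 + (1/3)·67.3125 = 68.4375.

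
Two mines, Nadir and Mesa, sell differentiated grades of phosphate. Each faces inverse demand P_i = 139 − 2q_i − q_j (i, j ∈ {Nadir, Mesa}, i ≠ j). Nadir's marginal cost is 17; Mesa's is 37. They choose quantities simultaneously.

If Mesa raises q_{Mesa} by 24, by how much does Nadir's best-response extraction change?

Mine Nadir's profit: π = q_{Nadir}(139 − 2q_{Nadir} − q_{Mesa}) − 17q_{Nadir}.
∂π/∂q_{Nadir} = 122 − 4q_{Nadir} − q_{Mesa} = 0 ⇒ q_{Nadir} = 30.5 − 0.25q_{Mesa}.
The reaction-function slope is −0.25, so a 24-unit rise in q_{Mesa} moves q_{Nadir} by −0.25 × 24 = −6. Nadir's best response falls — the actions are strategic substitutes.

-6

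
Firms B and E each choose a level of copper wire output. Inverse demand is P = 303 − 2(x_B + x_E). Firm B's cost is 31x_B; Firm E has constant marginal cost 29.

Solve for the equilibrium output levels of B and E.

Firm B's profit: π = x_B(303 − 2(x_B + x_E)) − 31x_B.
∂π/∂x_B = 272 − 4x_B − 2x_E = 0, so x_B = 68 − 0.5x_E.
By the same steps for E: x_E = 68.5 − 0.5x_B.
Plugging x_E into B's best response: x_B = 68 − 0.5(68.5 − 0.5x_B) ⇒ 0.75x_B = 33.75, so x_B = 45.
Then x_E = 68.5 − 0.5·45 = 46.

45, 46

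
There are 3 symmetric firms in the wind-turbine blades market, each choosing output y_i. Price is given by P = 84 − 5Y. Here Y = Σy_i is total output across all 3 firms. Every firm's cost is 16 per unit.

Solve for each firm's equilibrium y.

A representative firm's profit is π_i = y_i(84 − 5Y) − 16y_i, with Y = y_i + Σ_{j≠i} y_j.
First-order condition: 68 − 10y_i − 5Σ_{j≠i} y_j = 0.
Imposing symmetry (y_j = y for all j) turns Σ_{j≠i} y_j into 2y, so 68 = 20y and y = 3.4.

3.4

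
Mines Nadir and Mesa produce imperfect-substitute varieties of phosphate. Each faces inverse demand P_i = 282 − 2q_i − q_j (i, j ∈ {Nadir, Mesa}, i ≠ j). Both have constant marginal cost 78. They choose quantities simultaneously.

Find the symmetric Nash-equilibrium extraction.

Mine Nadir's profit: π = q_{Nadir}(282 − 2q_{Nadir} − q_{Mesa}) − 78q_{Nadir}.
∂π/∂q_{Nadir} = 204 − 4q_{Nadir} − q_{Mesa} = 0 ⇒ q_{Nadir} = 51 − 0.25q_{Mesa}.
The game is symmetric, so in equilibrium q_{Mesa} = q_{Nadir}: the reaction function gives 1.25q_{Nadir} = 51, hence q_{Nadir} = 40.8.

40.8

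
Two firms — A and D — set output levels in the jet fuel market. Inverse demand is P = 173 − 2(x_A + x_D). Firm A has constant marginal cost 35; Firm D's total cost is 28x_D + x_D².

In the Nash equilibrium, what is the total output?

Firm A's profit: π = x_A(173 − 2(x_A + x_D)) − 35x_A.
∂π/∂x_A = 138 − 4x_A − 2x_D = 0, so x_A = 34.5 − 0.5x_D.
For D: ∂π/∂x_D = 145 − 6x_D − 2x_A = 0 ⇒ x_D = 145/6 − (1/3)x_A.
Substituting the second reaction function into the first: x_A = 34.5 − 0.5(145/6 − (1/3)x_A), which gives (5/6)x_A = 269/12 ⇒ x_A = 26.9.
Then x_D = 145/6 − (1/3)·26.9 = 15.2.
Total output: 26.9 + 15.2 = 42.1.

42.1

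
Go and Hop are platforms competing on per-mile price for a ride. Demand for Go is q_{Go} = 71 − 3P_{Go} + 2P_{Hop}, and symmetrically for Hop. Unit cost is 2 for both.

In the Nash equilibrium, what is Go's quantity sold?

51.75

Go's profit: π = (P_{Go} − 2)(71 − 3P_{Go} + 2P_{Hop}).
∂π/∂P_{Go} = 77 − 6P_{Go} + 2P_{Hop} = 0 ⇒ P_{Go} = 77/6 + (1/3)P_{Hop}.
The game is symmetric, so in equilibrium P_{Hop} = P_{Go}: the reaction function gives (2/3)P_{Go} = 77/6, hence P_{Go} = 19.25.
q_{Go} = 71 − 3·19.25 + 2·19.25 = 51.75.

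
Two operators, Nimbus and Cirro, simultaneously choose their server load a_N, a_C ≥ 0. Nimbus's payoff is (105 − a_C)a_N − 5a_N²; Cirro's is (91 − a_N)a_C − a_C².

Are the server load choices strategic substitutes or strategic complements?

strategic substitutes

Expanding Nimbus's payoff: 105a_N − a_Ca_N − 5a_N².
∂π/∂a_N = 105 − a_C − 10a_N = 0, so a_N = 10.5 − 0.1a_C.
The best-response slope da_N/da_C = −0.1 < 0: the reaction function is downward-sloping, so the choices are strategic substitutes.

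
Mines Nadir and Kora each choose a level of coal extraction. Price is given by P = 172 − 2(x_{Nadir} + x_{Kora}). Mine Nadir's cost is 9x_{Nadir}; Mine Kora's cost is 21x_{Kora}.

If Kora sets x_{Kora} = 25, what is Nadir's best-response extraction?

Mine Nadir's profit: π = x_{Nadir}(172 − 2(x_{Nadir} + x_{Kora})) − 9x_{Nadir}.
∂π/∂x_{Nadir} = 163 − 4x_{Nadir} − 2x_{Kora} = 0, so x_{Nadir} = 40.75 − 0.5x_{Kora}.
At x_{Kora} = 25: x_{Nadir} = 40.75 − 0.5·25 = 28.25.

28.25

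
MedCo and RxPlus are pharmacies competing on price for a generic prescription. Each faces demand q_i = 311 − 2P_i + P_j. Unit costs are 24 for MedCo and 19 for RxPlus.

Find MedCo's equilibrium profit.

MedCo's profit: π = (P_{MedCo} − 24)(311 − 2P_{MedCo} + P_{RxPlus}).
∂π/∂P_{MedCo} = 359 − 4P_{MedCo} + P_{RxPlus} = 0 ⇒ P_{MedCo} = 89.75 + 0.25P_{RxPlus}.
Similarly P_{RxPlus} = 87.25 + 0.25P_{MedCo}.
Plugging P_{RxPlus} into MedCo's best response: P_{MedCo} = 89.75 + 0.25(87.25 + 0.25P_{MedCo}) ⇒ 0.9375P_{MedCo} = 111.5625, so P_{MedCo} = 119.
Then P_{RxPlus} = 87.25 + 0.25·119 = 117.
q_{MedCo} = 311 − 2·119 + 117 = 190.
Profit = (119 − 24)·190 = 18050.

18050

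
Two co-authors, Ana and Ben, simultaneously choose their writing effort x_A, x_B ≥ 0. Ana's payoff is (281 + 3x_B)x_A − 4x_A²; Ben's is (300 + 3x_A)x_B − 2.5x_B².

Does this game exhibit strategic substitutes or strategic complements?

strategic complements

Expanding Ana's payoff: 281x_A + 3x_Bx_A − 4x_A².
∂π/∂x_A = 281 + 3x_B − 8x_A = 0, so x_A = 35.125 + 0.375x_B.
The best-response slope dx_A/dx_B = 0.375 > 0: the reaction function is upward-sloping, so the choices are strategic complements.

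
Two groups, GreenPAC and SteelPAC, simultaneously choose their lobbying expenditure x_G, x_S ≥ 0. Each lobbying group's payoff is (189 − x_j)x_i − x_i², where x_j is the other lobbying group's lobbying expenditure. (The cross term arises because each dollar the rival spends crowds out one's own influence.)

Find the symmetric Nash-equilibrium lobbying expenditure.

63

GreenPAC's payoff is (189 − x_S)x_G − x_G².
∂π/∂x_G = 189 − x_S − 2x_G = 0, so x_G = 94.5 − 0.5x_S.
Setting x_G = x_S in the reaction function: x_G = 94.5 − 0.5x_G, so x_G = 94.5 / 1.5 = 63.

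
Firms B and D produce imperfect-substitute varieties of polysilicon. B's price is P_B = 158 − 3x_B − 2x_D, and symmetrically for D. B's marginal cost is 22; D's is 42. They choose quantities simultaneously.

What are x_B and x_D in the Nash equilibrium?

18.25, 13.25

Firm B's profit: π = x_B(158 − 3x_B − 2x_D) − 22x_B.
∂π/∂x_B = 136 − 6x_B − 2x_D = 0 ⇒ x_B = 68/3 − (1/3)x_D.
Similarly x_D = 58/3 − (1/3)x_B.
Substituting the second reaction function into the first: x_B = 68/3 − (1/3)(58/3 − (1/3)x_B), which gives (8/9)x_B = 146/9 ⇒ x_B = 18.25.
Then x_D = 58/3 − (1/3)·18.25 = 13.25.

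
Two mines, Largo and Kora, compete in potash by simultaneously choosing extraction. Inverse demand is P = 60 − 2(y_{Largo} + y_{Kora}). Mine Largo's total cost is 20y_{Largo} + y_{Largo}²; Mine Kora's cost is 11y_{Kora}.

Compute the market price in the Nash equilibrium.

Mine Largo's profit: π = y_{Largo}(60 − 2(y_{Largo} + y_{Kora})) − 20y_{Largo} − y_{Largo}².
∂π/∂y_{Largo} = 40 − 6y_{Largo} − 2y_{Kora} = 0, so y_{Largo} = 20/3 − (1/3)y_{Kora}.
For Kora: ∂π/∂y_{Kora} = 49 − 4y_{Kora} − 2y_{Largo} = 0 ⇒ y_{Kora} = 12.25 − 0.5y_{Largo}.
Substituting the second reaction function into the first: y_{Largo} = 20/3 − (1/3)(12.25 − 0.5y_{Largo}), which gives (5/6)y_{Largo} = 31/12 ⇒ y_{Largo} = 3.1.
Then y_{Kora} = 12.25 − 0.5·3.1 = 10.7.
Equilibrium price: P = 60 − 2·13.8 = 32.4.

32.4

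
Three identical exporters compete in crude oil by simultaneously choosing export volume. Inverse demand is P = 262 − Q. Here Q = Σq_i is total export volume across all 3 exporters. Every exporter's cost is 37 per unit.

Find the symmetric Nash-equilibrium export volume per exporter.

56.25

A representative exporter's profit is π_i = q_i(262 − Q) − 37q_i, with Q = q_i + Σ_{j≠i} q_j.
First-order condition: 225 − 2q_i − Σ_{j≠i} q_j = 0.
In a symmetric equilibrium every exporter chooses the same q, so Σ_{j≠i} q_j = 2q. The condition becomes 225 − 4q = 0, giving q = 225/4 = 56.25.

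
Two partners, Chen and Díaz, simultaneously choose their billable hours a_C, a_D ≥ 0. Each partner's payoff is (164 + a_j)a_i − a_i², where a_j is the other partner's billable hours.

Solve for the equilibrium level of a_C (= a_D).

164

Chen's payoff is (164 + a_D)a_C − a_C².
∂π/∂a_C = 164 + a_D − 2a_C = 0, so a_C = 82 + 0.5a_D.
Setting a_C = a_D in the reaction function: a_C = 82 + 0.5a_C, so a_C = 82 / 0.5 = 164.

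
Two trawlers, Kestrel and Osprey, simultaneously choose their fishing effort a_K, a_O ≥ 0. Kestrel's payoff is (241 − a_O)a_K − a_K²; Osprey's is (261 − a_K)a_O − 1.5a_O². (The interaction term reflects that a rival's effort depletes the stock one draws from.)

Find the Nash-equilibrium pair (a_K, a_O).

92.4, 56.2

Expanding Kestrel's payoff: 241a_K − a_Oa_K − a_K².
∂π/∂a_K = 241 − a_O − 2a_K = 0, so a_K = 120.5 − 0.5a_O.
Likewise for Osprey: a_O = 87 − (1/3)a_K.
Substituting the second reaction function into the first: a_K = 120.5 − 0.5(87 − (1/3)a_K), which gives (5/6)a_K = 77 ⇒ a_K = 92.4.
Then a_O = 87 − (1/3)·92.4 = 56.2.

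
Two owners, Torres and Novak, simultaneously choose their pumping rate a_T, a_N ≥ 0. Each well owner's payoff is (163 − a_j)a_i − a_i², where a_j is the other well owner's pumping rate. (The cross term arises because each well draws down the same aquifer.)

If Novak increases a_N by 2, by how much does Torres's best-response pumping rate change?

Torres's payoff is (163 − a_N)a_T − a_T².
∂π/∂a_T = 163 − a_N − 2a_T = 0, so a_T = 81.5 − 0.5a_N.
The reaction-function slope is −0.5, so a 2-unit rise in a_N moves a_T by −0.5 × 2 = −1. Torres's best response falls — the actions are strategic substitutes.

-1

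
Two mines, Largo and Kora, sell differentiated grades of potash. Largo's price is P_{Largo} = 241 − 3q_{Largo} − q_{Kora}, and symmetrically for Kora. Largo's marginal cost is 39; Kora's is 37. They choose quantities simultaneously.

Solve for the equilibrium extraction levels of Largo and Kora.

Mine Largo's profit: π = q_{Largo}(241 − 3q_{Largo} − q_{Kora}) − 39q_{Largo}.
∂π/∂q_{Largo} = 202 − 6q_{Largo} − q_{Kora} = 0 ⇒ q_{Largo} = 101/3 − (1/6)q_{Kora}.
Similarly q_{Kora} = 34 − (1/6)q_{Largo}.
Solving the two reaction functions simultaneously: (1 − (−1/6)(−1/6))q_{Largo} = 101/3 − (1/6)·34, so (35/36)q_{Largo} = 28 and q_{Largo} = 28.8.
Then q_{Kora} = 34 − (1/6)·28.8 = 29.2.

28.8, 29.2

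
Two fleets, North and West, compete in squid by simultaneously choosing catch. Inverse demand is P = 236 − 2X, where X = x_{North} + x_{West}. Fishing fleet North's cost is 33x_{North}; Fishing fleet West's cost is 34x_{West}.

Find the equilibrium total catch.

Fishing fleet North's profit: π = x_{North}(236 − 2(x_{North} + x_{West})) − 33x_{North}.
∂π/∂x_{North} = 203 − 4x_{North} − 2x_{West} = 0, so x_{North} = 50.75 − 0.5x_{West}.
By the same steps for West: x_{West} = 50.5 − 0.5x_{North}.
Substituting the second reaction function into the first: x_{North} = 50.75 − 0.5(50.5 − 0.5x_{North}), which gives 0.75x_{North} = 25.5 ⇒ x_{North} = 34.
Then x_{West} = 50.5 − 0.5·34 = 33.5.
Total catch: 34 + 33.5 = 67.5.

67.5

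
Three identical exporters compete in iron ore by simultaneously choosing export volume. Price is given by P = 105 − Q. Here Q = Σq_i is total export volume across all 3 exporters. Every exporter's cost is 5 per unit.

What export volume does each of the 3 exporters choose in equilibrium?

25

A representative exporter's profit is π_i = q_i(105 − Q) − 5q_i, with Q = q_i + Σ_{j≠i} q_j.
First-order condition: 100 − 2q_i − Σ_{j≠i} q_j = 0.
Imposing symmetry (q_j = q for all j) turns Σ_{j≠i} q_j into 2q, so 100 = 4q and q = 25.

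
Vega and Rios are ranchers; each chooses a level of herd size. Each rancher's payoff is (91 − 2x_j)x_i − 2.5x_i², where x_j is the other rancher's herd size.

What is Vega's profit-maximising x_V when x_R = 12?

Vega's payoff is (91 − 2x_R)x_V − 2.5x_V².
∂π/∂x_V = 91 − 2x_R − 5x_V = 0, so x_V = 18.2 − 0.4x_R.
At x_R = 12: x_V = 18.2 − 0.4·12 = 13.4.

13.4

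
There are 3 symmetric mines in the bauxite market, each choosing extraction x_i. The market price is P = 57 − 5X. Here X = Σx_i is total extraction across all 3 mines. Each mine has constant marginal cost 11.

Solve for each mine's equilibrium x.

A representative mine's profit is π_i = x_i(57 − 5X) − 11x_i, with X = x_i + Σ_{j≠i} x_j.
First-order condition: 46 − 10x_i − 5Σ_{j≠i} x_j = 0.
Imposing symmetry (x_j = x for all j) turns Σ_{j≠i} x_j into 2x, so 46 = 20x and x = 2.3.

2.3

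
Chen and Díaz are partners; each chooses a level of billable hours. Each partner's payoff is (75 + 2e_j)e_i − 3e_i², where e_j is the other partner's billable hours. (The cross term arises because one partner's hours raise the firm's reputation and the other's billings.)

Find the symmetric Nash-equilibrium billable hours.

18.75

Chen's payoff is (75 + 2e_D)e_C − 3e_C².
∂π/∂e_C = 75 + 2e_D − 6e_C = 0, so e_C = 12.5 + (1/3)e_D.
By symmetry e_D = e_C; substituting into the reaction function, (2/3)e_C = 12.5 and e_C = 18.75.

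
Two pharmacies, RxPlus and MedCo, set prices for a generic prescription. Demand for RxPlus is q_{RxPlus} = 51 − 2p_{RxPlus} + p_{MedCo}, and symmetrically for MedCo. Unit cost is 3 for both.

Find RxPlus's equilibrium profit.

512

RxPlus's profit: π = (p_{RxPlus} − 3)(51 − 2p_{RxPlus} + p_{MedCo}).
∂π/∂p_{RxPlus} = 57 − 4p_{RxPlus} + p_{MedCo} = 0 ⇒ p_{RxPlus} = 14.25 + 0.25p_{MedCo}.
The game is symmetric, so in equilibrium p_{MedCo} = p_{RxPlus}: the reaction function gives 0.75p_{RxPlus} = 14.25, hence p_{RxPlus} = 19.
q_{RxPlus} = 51 − 2·19 + 19 = 32.
Profit = (19 − 3)·32 = 512.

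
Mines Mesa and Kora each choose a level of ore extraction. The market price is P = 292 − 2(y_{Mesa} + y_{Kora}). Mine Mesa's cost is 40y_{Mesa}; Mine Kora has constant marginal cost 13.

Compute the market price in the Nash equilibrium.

Mine Mesa's profit: π = y_{Mesa}(292 − 2(y_{Mesa} + y_{Kora})) − 40y_{Mesa}.
∂π/∂y_{Mesa} = 252 − 4y_{Mesa} − 2y_{Kora} = 0, so y_{Mesa} = 63 − 0.5y_{Kora}.
By the same steps for Kora: y_{Kora} = 69.75 − 0.5y_{Mesa}.
Substituting the second reaction function into the first: y_{Mesa} = 63 − 0.5(69.75 − 0.5y_{Mesa}), which gives 0.75y_{Mesa} = 28.125 ⇒ y_{Mesa} = 37.5.
Then y_{Kora} = 69.75 − 0.5·37.5 = 51.
Equilibrium price: P = 292 − 2·88.5 = 115.

115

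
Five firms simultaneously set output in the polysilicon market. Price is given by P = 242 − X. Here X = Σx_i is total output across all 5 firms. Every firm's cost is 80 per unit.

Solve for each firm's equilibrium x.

27

A representative firm's profit is π_i = x_i(242 − X) − 80x_i, with X = x_i + Σ_{j≠i} x_j.
First-order condition: 162 − 2x_i − Σ_{j≠i} x_j = 0.
In a symmetric equilibrium every firm chooses the same x, so Σ_{j≠i} x_j = 4x. The condition becomes 162 − 6x = 0, giving x = 162/6 = 27.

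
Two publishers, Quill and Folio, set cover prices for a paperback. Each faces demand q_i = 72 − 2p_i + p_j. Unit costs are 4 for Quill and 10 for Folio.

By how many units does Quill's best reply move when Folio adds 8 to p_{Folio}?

Quill's profit: π = (p_{Quill} − 4)(72 − 2p_{Quill} + p_{Folio}).
∂π/∂p_{Quill} = 80 − 4p_{Quill} + p_{Folio} = 0 ⇒ p_{Quill} = 20 + 0.25p_{Folio}.
The reaction-function slope is 0.25, so an 8-unit rise in p_{Folio} moves p_{Quill} by 0.25 × 8 = 2. Quill's best response rises — the actions are strategic complements.

2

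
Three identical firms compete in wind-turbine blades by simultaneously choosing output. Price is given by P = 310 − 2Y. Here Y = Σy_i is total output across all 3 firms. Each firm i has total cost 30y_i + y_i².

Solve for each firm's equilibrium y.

A representative firm's profit is π_i = y_i(310 − 2Y) − 30y_i − y_i², with Y = y_i + Σ_{j≠i} y_j.
First-order condition: 280 − 6y_i − 2Σ_{j≠i} y_j = 0.
Imposing symmetry (y_j = y for all j) turns Σ_{j≠i} y_j into 2y, so 280 = 10y and y = 28.

28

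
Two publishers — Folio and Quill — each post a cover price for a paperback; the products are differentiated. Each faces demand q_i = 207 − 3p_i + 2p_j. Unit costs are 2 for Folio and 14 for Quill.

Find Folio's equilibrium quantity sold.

Folio's profit: π = (p_{Folio} − 2)(207 − 3p_{Folio} + 2p_{Quill}).
∂π/∂p_{Folio} = 213 − 6p_{Folio} + 2p_{Quill} = 0 ⇒ p_{Folio} = 35.5 + (1/3)p_{Quill}.
Similarly p_{Quill} = 41.5 + (1/3)p_{Folio}.
Substituting the second reaction function into the first: p_{Folio} = 35.5 + (1/3)(41.5 + (1/3)p_{Folio}), which gives (8/9)p_{Folio} = 148/3 ⇒ p_{Folio} = 55.5.
Then p_{Quill} = 41.5 + (1/3)·55.5 = 60.
q_{Folio} = 207 − 3·55.5 + 2·60 = 160.5.

160.5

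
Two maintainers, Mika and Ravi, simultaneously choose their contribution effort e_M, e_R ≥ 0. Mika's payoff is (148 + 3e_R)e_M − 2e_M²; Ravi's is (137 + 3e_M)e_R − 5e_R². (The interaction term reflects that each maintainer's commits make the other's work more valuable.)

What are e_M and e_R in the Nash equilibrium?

Expanding Mika's payoff: 148e_M + 3e_Re_M − 2e_M².
∂π/∂e_M = 148 + 3e_R − 4e_M = 0, so e_M = 37 + 0.75e_R.
Likewise for Ravi: e_R = 13.7 + 0.3e_M.
Plugging e_R into Mika's best response: e_M = 37 + 0.75(13.7 + 0.3e_M) ⇒ 0.775e_M = 47.275, so e_M = 61.
Then e_R = 13.7 + 0.3·61 = 32.

61, 32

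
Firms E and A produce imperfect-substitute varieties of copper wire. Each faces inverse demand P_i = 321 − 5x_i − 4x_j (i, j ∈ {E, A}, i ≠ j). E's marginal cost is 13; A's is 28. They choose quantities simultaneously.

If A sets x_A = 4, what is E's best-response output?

Firm E's profit: π = x_E(321 − 5x_E − 4x_A) − 13x_E.
∂π/∂x_E = 308 − 10x_E − 4x_A = 0 ⇒ x_E = 30.8 − 0.4x_A.
At x_A = 4: x_E = 30.8 − 0.4·4 = 29.2.

29.2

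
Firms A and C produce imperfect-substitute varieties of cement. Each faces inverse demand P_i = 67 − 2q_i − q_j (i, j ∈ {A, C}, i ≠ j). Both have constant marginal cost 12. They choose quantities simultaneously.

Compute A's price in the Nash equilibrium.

34

Firm A's profit: π = q_A(67 − 2q_A − q_C) − 12q_A.
∂π/∂q_A = 55 − 4q_A − q_C = 0 ⇒ q_A = 13.75 − 0.25q_C.
By symmetry q_C = q_A; substituting into the reaction function, 1.25q_A = 13.75 and q_A = 11.
P_A = 67 − 2·11 − 11 = 34.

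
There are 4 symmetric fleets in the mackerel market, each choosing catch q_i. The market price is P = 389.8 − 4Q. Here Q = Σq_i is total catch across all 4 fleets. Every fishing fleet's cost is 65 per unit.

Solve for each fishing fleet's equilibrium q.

A representative fishing fleet's profit is π_i = q_i(389.8 − 4Q) − 65q_i, with Q = q_i + Σ_{j≠i} q_j.
First-order condition: 324.8 − 8q_i − 4Σ_{j≠i} q_j = 0.
With identical fishing fleets, set every q_j = q: then 324.8 − 8q − 12q = 0, i.e. q = 324.8/20 = 16.24.

16.24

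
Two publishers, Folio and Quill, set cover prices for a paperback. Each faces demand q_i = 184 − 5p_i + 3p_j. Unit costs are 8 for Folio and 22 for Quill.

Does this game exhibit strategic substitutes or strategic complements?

strategic complements

Folio's profit: π = (p_{Folio} − 8)(184 − 5p_{Folio} + 3p_{Quill}).
∂π/∂p_{Folio} = 224 − 10p_{Folio} + 3p_{Quill} = 0 ⇒ p_{Folio} = 22.4 + 0.3p_{Quill}.
The best-response slope dp_{Folio}/dp_{Quill} = 0.3 > 0: the reaction function is upward-sloping, so the choices are strategic complements.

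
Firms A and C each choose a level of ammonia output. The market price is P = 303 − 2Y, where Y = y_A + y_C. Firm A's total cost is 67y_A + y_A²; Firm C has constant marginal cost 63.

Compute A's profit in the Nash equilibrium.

Firm A's profit: π = y_A(303 − 2(y_A + y_C)) − 67y_A − y_A².
∂π/∂y_A = 236 − 6y_A − 2y_C = 0, so y_A = 118/3 − (1/3)y_C.
For C: ∂π/∂y_C = 240 − 4y_C − 2y_A = 0 ⇒ y_C = 60 − 0.5y_A.
Solving the two reaction functions simultaneously: (1 − (−1/3)(−0.5))y_A = 118/3 − (1/3)·60, so (5/6)y_A = 58/3 and y_A = 23.2.
Then y_C = 60 − 0.5·23.2 = 48.4.
Price P = 303 − 2·71.6 = 159.8.
A's profit: (159.8 − 67)·23.2 − (23.2)² = 1614.72.

1614.72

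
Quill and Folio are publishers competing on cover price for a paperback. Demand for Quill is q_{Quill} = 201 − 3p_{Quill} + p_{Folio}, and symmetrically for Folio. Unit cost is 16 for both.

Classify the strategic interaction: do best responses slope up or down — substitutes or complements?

strategic complements

Quill's profit: π = (p_{Quill} − 16)(201 − 3p_{Quill} + p_{Folio}).
∂π/∂p_{Quill} = 249 − 6p_{Quill} + p_{Folio} = 0 ⇒ p_{Quill} = 41.5 + (1/6)p_{Folio}.
The best-response slope dp_{Quill}/dp_{Folio} = 1/6 > 0: the reaction function is upward-sloping, so the choices are strategic complements.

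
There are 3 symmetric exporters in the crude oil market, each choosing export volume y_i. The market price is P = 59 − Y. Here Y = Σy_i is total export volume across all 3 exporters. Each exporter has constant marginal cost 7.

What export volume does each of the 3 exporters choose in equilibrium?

13

A representative exporter's profit is π_i = y_i(59 − Y) − 7y_i, with Y = y_i + Σ_{j≠i} y_j.
First-order condition: 52 − 2y_i − Σ_{j≠i} y_j = 0.
In a symmetric equilibrium every exporter chooses the same y, so Σ_{j≠i} y_j = 2y. The condition becomes 52 − 4y = 0, giving y = 52/4 = 13.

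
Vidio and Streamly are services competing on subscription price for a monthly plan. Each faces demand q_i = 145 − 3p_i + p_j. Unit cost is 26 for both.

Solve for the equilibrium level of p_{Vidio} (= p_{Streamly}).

Vidio's profit: π = (p_{Vidio} − 26)(145 − 3p_{Vidio} + p_{Streamly}).
∂π/∂p_{Vidio} = 223 − 6p_{Vidio} + p_{Streamly} = 0 ⇒ p_{Vidio} = 223/6 + (1/6)p_{Streamly}.
By symmetry p_{Streamly} = p_{Vidio}; substituting into the reaction function, (5/6)p_{Vidio} = 223/6 and p_{Vidio} = 44.6.

44.6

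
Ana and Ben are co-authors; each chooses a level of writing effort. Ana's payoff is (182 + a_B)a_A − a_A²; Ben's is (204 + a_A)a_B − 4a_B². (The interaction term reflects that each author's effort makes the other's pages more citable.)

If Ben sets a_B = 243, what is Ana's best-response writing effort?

Expanding Ana's payoff: 182a_A + a_Ba_A − a_A².
∂π/∂a_A = 182 + a_B − 2a_A = 0, so a_A = 91 + 0.5a_B.
At a_B = 243: a_A = 91 + 0.5·243 = 212.5.

212.5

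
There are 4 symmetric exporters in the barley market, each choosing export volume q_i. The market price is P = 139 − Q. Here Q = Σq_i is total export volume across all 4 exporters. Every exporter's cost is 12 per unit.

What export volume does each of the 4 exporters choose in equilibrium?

25.4

A representative exporter's profit is π_i = q_i(139 − Q) − 12q_i, with Q = q_i + Σ_{j≠i} q_j.
First-order condition: 127 − 2q_i − Σ_{j≠i} q_j = 0.
Imposing symmetry (q_j = q for all j) turns Σ_{j≠i} q_j into 3q, so 127 = 5q and q = 25.4.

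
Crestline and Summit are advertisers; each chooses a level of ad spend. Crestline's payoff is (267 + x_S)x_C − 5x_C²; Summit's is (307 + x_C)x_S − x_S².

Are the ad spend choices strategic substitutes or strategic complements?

Expanding Crestline's payoff: 267x_C + x_Sx_C − 5x_C².
∂π/∂x_C = 267 + x_S − 10x_C = 0, so x_C = 26.7 + 0.1x_S.
The best-response slope dx_C/dx_S = 0.1 > 0: the reaction function is upward-sloping, so the choices are strategic complements.

strategic complements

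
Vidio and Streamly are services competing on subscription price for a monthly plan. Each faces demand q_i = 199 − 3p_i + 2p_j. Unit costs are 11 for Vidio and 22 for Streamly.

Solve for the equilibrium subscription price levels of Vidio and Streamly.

Vidio's profit: π = (p_{Vidio} − 11)(199 − 3p_{Vidio} + 2p_{Streamly}).
∂π/∂p_{Vidio} = 232 − 6p_{Vidio} + 2p_{Streamly} = 0 ⇒ p_{Vidio} = 116/3 + (1/3)p_{Streamly}.
Similarly p_{Streamly} = 265/6 + (1/3)p_{Vidio}.
Plugging p_{Streamly} into Vidio's best response: p_{Vidio} = 116/3 + (1/3)(265/6 + (1/3)p_{Vidio}) ⇒ (8/9)p_{Vidio} = 961/18, so p_{Vidio} = 60.0625.
Then p_{Streamly} = 265/6 + (1/3)·60.0625 = 64.1875.

60.0625, 64.1875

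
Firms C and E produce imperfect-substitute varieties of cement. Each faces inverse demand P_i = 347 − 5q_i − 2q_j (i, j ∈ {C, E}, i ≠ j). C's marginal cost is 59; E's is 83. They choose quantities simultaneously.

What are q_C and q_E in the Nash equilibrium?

Firm C's profit: π = q_C(347 − 5q_C − 2q_E) − 59q_C.
∂π/∂q_C = 288 − 10q_C − 2q_E = 0 ⇒ q_C = 28.8 − 0.2q_E.
Similarly q_E = 26.4 − 0.2q_C.
Solving the two reaction functions simultaneously: (1 − (−0.2)(−0.2))q_C = 28.8 − 0.2·26.4, so 0.96q_C = 23.52 and q_C = 24.5.
Then q_E = 26.4 − 0.2·24.5 = 21.5.

24.5, 21.5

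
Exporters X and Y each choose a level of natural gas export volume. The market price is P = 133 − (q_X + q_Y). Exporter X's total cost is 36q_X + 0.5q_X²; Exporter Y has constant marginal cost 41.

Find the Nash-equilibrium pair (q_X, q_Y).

Exporter X's profit: π = q_X(133 − (q_X + q_Y)) − 36q_X − 0.5q_X².
∂π/∂q_X = 97 − 3q_X − q_Y = 0, so q_X = 97/3 − (1/3)q_Y.
For Y: ∂π/∂q_Y = 92 − 2q_Y − q_X = 0 ⇒ q_Y = 46 − 0.5q_X.
Substituting the second reaction function into the first: q_X = 97/3 − (1/3)(46 − 0.5q_X), which gives (5/6)q_X = 17 ⇒ q_X = 20.4.
Then q_Y = 46 − 0.5·20.4 = 35.8.

20.4, 35.8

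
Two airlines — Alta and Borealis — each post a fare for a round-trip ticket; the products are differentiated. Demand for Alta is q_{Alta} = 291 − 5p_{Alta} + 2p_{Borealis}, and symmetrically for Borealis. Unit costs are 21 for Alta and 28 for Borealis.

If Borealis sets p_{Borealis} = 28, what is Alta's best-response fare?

Alta's profit: π = (p_{Alta} − 21)(291 − 5p_{Alta} + 2p_{Borealis}).
∂π/∂p_{Alta} = 396 − 10p_{Alta} + 2p_{Borealis} = 0 ⇒ p_{Alta} = 39.6 + 0.2p_{Borealis}.
At p_{Borealis} = 28: p_{Alta} = 39.6 + 0.2·28 = 45.2.

45.2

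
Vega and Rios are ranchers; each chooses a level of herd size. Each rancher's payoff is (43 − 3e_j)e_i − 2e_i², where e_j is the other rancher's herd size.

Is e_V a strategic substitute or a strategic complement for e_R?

strategic substitutes

Vega's payoff is (43 − 3e_R)e_V − 2e_V².
∂π/∂e_V = 43 − 3e_R − 4e_V = 0, so e_V = 10.75 − 0.75e_R.
The best-response slope de_V/de_R = −0.75 < 0: the reaction function is downward-sloping, so the choices are strategic substitutes.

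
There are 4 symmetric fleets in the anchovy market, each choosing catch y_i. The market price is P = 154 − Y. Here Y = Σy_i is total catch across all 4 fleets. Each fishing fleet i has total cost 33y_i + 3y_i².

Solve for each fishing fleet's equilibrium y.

11

A representative fishing fleet's profit is π_i = y_i(154 − Y) − 33y_i − 3y_i², with Y = y_i + Σ_{j≠i} y_j.
First-order condition: 121 − 8y_i − Σ_{j≠i} y_j = 0.
With identical fishing fleets, set every y_j = y: then 121 − 8y − 3y = 0, i.e. y = 121/11 = 11.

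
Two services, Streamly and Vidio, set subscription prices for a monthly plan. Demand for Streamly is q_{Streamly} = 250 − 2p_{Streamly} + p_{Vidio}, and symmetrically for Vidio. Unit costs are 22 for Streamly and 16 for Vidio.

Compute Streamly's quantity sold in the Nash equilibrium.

150.4

Streamly's profit: π = (p_{Streamly} − 22)(250 − 2p_{Streamly} + p_{Vidio}).
∂π/∂p_{Streamly} = 294 − 4p_{Streamly} + p_{Vidio} = 0 ⇒ p_{Streamly} = 73.5 + 0.25p_{Vidio}.
Similarly p_{Vidio} = 70.5 + 0.25p_{Streamly}.
Plugging p_{Vidio} into Streamly's best response: p_{Streamly} = 73.5 + 0.25(70.5 + 0.25p_{Streamly}) ⇒ 0.9375p_{Streamly} = 91.125, so p_{Streamly} = 97.2.
Then p_{Vidio} = 70.5 + 0.25·97.2 = 94.8.
q_{Streamly} = 250 − 2·97.2 + 94.8 = 150.4.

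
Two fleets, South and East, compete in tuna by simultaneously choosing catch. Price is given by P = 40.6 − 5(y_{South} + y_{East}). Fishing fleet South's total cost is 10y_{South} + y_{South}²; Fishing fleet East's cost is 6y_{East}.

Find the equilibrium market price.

19.8

Fishing fleet South's profit: π = y_{South}(40.6 − 5(y_{South} + y_{East})) − 10y_{South} − y_{South}².
∂π/∂y_{South} = 30.6 − 12y_{South} − 5y_{East} = 0, so y_{South} = 2.55 − (5/12)y_{East}.
For East: ∂π/∂y_{East} = 34.6 − 10y_{East} − 5y_{South} = 0 ⇒ y_{East} = 3.46 − 0.5y_{South}.
Plugging y_{East} into South's best response: y_{South} = 2.55 − (5/12)(3.46 − 0.5y_{South}) ⇒ (19/24)y_{South} = 133/120, so y_{South} = 1.4.
Then y_{East} = 3.46 − 0.5·1.4 = 2.76.
Equilibrium price: P = 40.6 − 5·4.16 = 19.8.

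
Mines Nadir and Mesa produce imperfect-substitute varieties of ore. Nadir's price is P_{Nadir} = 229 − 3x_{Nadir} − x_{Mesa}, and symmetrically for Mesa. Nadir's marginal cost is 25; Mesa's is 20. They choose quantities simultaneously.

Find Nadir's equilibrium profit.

2523

Mine Nadir's profit: π = x_{Nadir}(229 − 3x_{Nadir} − x_{Mesa}) − 25x_{Nadir}.
∂π/∂x_{Nadir} = 204 − 6x_{Nadir} − x_{Mesa} = 0 ⇒ x_{Nadir} = 34 − (1/6)x_{Mesa}.
Similarly x_{Mesa} = 209/6 − (1/6)x_{Nadir}.
Substituting the second reaction function into the first: x_{Nadir} = 34 − (1/6)(209/6 − (1/6)x_{Nadir}), which gives (35/36)x_{Nadir} = 1015/36 ⇒ x_{Nadir} = 29.
Then x_{Mesa} = 209/6 − (1/6)·29 = 30.
P_{Nadir} = 229 − 3·29 − 30 = 112.
Profit = (112 − 25)·29 = 2523.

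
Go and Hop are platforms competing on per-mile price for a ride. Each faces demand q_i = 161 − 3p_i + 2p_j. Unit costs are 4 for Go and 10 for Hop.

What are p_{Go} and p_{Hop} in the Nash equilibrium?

44.375, 46.625

Go's profit: π = (p_{Go} − 4)(161 − 3p_{Go} + 2p_{Hop}).
∂π/∂p_{Go} = 173 − 6p_{Go} + 2p_{Hop} = 0 ⇒ p_{Go} = 173/6 + (1/3)p_{Hop}.
Similarly p_{Hop} = 191/6 + (1/3)p_{Go}.
Solving the two reaction functions simultaneously: (1 − (1/3)(1/3))p_{Go} = 173/6 + (1/3)·(191/6), so (8/9)p_{Go} = 355/9 and p_{Go} = 44.375.
Then p_{Hop} = 191/6 + (1/3)·44.375 = 46.625.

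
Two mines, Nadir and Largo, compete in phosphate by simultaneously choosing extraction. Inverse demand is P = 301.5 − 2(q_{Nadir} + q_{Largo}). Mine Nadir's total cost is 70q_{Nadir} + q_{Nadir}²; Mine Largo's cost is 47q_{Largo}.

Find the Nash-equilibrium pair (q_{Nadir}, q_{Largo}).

20.85, 53.2

Mine Nadir's profit: π = q_{Nadir}(301.5 − 2(q_{Nadir} + q_{Largo})) − 70q_{Nadir} − q_{Nadir}².
∂π/∂q_{Nadir} = 231.5 − 6q_{Nadir} − 2q_{Largo} = 0, so q_{Nadir} = 463/12 − (1/3)q_{Largo}.
For Largo: ∂π/∂q_{Largo} = 254.5 − 4q_{Largo} − 2q_{Nadir} = 0 ⇒ q_{Largo} = 63.625 − 0.5q_{Nadir}.
Substituting the second reaction function into the first: q_{Nadir} = 463/12 − (1/3)(63.625 − 0.5q_{Nadir}), which gives (5/6)q_{Nadir} = 17.375 ⇒ q_{Nadir} = 20.85.
Then q_{Largo} = 63.625 − 0.5·20.85 = 53.2.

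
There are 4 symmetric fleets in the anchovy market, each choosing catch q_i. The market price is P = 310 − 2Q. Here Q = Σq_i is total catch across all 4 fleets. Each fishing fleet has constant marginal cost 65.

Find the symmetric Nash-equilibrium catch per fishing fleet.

A representative fishing fleet's profit is π_i = q_i(310 − 2Q) − 65q_i, with Q = q_i + Σ_{j≠i} q_j.
First-order condition: 245 − 4q_i − 2Σ_{j≠i} q_j = 0.
In a symmetric equilibrium every fishing fleet chooses the same q, so Σ_{j≠i} q_j = 3q. The condition becomes 245 − 10q = 0, giving q = 245/10 = 24.5.

24.5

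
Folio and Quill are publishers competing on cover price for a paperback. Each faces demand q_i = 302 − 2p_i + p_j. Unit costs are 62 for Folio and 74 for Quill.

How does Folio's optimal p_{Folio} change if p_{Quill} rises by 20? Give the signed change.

Folio's profit: π = (p_{Folio} − 62)(302 − 2p_{Folio} + p_{Quill}).
∂π/∂p_{Folio} = 426 − 4p_{Folio} + p_{Quill} = 0 ⇒ p_{Folio} = 106.5 + 0.25p_{Quill}.
The reaction-function slope is 0.25, so a 20-unit rise in p_{Quill} moves p_{Folio} by 0.25 × 20 = 5. Folio's best response rises — the actions are strategic complements.

5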